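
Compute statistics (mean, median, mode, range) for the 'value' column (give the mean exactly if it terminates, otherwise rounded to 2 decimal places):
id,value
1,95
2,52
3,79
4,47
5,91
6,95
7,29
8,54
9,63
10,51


Data: [95, 52, 79, 47, 91, 95, 29, 54, 63, 51]
Count: 10
Sum: 656
Mean: 656/10 = 65.6
Sorted: [29, 47, 51, 52, 54, 63, 79, 91, 95, 95]
Median: 58.5
Mode: 95 (2 times)
Range: 95 - 29 = 66
Min: 29, Max: 95

mean=65.6, median=58.5, mode=95, range=66


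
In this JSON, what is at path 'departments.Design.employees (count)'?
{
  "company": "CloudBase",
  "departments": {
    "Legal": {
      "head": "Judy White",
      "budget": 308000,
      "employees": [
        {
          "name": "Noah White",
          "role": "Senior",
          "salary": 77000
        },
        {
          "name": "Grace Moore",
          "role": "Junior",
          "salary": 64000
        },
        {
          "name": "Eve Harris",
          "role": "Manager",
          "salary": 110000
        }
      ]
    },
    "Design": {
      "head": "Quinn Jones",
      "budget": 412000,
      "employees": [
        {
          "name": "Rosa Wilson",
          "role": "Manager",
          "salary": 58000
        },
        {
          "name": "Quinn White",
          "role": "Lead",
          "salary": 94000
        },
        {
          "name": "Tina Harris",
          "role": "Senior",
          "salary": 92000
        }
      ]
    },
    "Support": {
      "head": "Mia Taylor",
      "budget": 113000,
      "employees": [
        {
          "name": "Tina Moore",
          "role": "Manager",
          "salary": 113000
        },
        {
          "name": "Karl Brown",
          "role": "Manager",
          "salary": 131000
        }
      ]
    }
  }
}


Path: departments.Design.employees (count)

Navigate:
  -> departments
  -> Design
  -> employees (array, length 3)

3


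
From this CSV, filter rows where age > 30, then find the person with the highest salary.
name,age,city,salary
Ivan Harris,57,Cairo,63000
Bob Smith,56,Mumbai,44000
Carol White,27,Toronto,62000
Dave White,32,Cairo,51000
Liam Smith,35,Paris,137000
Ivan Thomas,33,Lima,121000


Filter: age > 30
Sort by: salary (descending)

Filtered records (5):
  Liam Smith, age 35, salary $137000
  Ivan Thomas, age 33, salary $121000
  Ivan Harris, age 57, salary $63000
  Dave White, age 32, salary $51000
  Bob Smith, age 56, salary $44000

Highest salary: Liam Smith ($137000)

Liam Smith


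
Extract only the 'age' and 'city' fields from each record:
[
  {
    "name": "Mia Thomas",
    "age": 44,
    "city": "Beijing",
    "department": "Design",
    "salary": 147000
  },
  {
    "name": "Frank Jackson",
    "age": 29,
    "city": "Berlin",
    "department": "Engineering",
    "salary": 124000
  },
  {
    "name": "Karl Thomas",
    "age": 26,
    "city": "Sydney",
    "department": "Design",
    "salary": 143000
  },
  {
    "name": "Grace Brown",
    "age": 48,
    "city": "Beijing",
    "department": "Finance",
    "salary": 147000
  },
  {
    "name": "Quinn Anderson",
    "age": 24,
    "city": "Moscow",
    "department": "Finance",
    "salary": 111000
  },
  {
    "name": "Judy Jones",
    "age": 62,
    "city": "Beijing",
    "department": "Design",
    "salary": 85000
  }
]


Original: 6 records with fields: name, age, city, department, salary
Keep: ['age', 'city']
Drop: ['name', 'department', 'salary']
Result: 6 records, 2 fields each

[
  {
    "age": 44,
    "city": "Beijing"
  },
  {
    "age": 29,
    "city": "Berlin"
  },
  {
    "age": 26,
    "city": "Sydney"
  },
  {
    "age": 48,
    "city": "Beijing"
  },
  {
    "age": 24,
    "city": "Moscow"
  },
  {
    "age": 62,
    "city": "Beijing"
  }
]


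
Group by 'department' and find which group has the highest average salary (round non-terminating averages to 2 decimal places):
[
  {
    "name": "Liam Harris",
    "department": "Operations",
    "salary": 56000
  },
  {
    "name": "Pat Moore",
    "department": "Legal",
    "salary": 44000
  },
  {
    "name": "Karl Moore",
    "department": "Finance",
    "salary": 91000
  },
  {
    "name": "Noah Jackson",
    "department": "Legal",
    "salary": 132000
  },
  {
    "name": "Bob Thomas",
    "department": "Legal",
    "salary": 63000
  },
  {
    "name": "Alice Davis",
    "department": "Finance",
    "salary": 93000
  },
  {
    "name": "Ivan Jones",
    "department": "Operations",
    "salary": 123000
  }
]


Group by: department

Groups:
  Finance: 2 people, avg salary = 184000/2 = $92000
  Legal: 3 people, avg salary = 239000/3 ≈ $79666.67
  Operations: 2 people, avg salary = 179000/2 = $89500

Highest average salary: Finance ($92000)

Finance ($92000)


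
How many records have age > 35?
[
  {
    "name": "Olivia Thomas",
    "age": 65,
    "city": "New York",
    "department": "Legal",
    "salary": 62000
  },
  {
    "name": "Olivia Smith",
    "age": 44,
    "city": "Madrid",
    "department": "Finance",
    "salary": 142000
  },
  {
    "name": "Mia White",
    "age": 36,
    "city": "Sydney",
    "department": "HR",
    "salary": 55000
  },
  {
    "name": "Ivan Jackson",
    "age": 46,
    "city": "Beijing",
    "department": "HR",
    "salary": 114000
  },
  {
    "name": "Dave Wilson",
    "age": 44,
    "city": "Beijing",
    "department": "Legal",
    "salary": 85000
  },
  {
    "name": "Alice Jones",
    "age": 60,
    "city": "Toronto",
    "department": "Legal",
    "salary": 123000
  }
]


Data: 6 records
Condition: age > 35

Checking each record:
  Olivia Thomas: 65 MATCH
  Olivia Smith: 44 MATCH
  Mia White: 36 MATCH
  Ivan Jackson: 46 MATCH
  Dave Wilson: 44 MATCH
  Alice Jones: 60 MATCH

Count: 6

6


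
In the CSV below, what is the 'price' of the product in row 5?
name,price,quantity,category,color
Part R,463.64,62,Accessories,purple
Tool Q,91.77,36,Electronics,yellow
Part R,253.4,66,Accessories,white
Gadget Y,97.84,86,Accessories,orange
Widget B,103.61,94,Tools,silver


Query: Row 5 ('Widget B'), column 'price'
Value: 103.61

103.61


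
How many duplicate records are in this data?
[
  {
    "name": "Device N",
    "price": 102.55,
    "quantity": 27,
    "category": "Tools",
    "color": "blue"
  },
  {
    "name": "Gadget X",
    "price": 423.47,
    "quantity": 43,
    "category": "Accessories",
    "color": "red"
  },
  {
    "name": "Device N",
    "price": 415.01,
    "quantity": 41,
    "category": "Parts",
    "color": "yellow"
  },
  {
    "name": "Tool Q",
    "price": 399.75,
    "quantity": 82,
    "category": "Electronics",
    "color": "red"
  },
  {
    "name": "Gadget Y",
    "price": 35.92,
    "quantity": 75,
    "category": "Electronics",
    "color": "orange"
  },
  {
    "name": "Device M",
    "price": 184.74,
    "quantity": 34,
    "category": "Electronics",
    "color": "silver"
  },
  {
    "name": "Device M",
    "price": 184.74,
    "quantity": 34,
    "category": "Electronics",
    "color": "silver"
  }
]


Checking 7 records for duplicates:

  Row 1: Device N ($102.55, qty 27)
  Row 2: Gadget X ($423.47, qty 43)
  Row 3: Device N ($415.01, qty 41)
  Row 4: Tool Q ($399.75, qty 82)
  Row 5: Gadget Y ($35.92, qty 75)
  Row 6: Device M ($184.74, qty 34)
  Row 7: Device M ($184.74, qty 34) <-- DUPLICATE

Duplicates found: 1
Unique records: 6

1 duplicates, 6 unique


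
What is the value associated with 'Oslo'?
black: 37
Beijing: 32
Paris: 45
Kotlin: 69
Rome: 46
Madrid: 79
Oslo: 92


Looking up key 'Oslo'
Value: 92

92


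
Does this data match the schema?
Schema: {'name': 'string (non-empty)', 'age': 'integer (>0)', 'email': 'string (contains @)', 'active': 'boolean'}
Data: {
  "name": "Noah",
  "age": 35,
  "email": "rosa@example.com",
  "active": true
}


Validating each field against schema:
  name: OK (non-empty string)
  age: OK (positive integer)
  email: OK (string with @)
  active: OK (boolean)

Result: VALID

VALID


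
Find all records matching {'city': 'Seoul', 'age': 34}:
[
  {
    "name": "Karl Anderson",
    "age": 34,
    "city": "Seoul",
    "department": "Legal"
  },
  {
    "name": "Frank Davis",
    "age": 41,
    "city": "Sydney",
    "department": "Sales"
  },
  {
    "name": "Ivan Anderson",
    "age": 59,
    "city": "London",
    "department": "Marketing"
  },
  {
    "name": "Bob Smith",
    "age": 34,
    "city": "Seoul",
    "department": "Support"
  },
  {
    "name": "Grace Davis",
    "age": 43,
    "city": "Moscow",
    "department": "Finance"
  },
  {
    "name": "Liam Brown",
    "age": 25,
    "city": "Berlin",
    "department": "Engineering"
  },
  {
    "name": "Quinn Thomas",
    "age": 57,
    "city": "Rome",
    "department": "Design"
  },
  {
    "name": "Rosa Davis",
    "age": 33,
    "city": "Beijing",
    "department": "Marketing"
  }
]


Search criteria: {'city': 'Seoul', 'age': 34}

Checking 8 records:
  Karl Anderson: {city: Seoul, age: 34} <-- MATCH
  Frank Davis: {city: Sydney, age: 41}
  Ivan Anderson: {city: London, age: 59}
  Bob Smith: {city: Seoul, age: 34} <-- MATCH
  Grace Davis: {city: Moscow, age: 43}
  Liam Brown: {city: Berlin, age: 25}
  Quinn Thomas: {city: Rome, age: 57}
  Rosa Davis: {city: Beijing, age: 33}

Matches: ["Karl Anderson", "Bob Smith"]

["Karl Anderson", "Bob Smith"]


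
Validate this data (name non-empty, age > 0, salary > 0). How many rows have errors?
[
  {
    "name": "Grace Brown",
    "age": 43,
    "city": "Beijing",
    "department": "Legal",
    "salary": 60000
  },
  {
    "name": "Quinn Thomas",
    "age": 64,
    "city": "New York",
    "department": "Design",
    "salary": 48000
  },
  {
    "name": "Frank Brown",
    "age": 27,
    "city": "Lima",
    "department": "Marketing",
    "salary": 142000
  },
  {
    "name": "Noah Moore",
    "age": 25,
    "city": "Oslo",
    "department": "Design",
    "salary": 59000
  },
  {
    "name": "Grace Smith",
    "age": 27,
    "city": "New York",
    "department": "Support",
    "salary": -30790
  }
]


Validating 5 records:
Rules: name non-empty, age > 0, salary > 0

  Row 1 (Grace Brown): OK
  Row 2 (Quinn Thomas): OK
  Row 3 (Frank Brown): OK
  Row 4 (Noah Moore): OK
  Row 5 (Grace Smith): negative salary: -30790

Total errors: 1

1 errors


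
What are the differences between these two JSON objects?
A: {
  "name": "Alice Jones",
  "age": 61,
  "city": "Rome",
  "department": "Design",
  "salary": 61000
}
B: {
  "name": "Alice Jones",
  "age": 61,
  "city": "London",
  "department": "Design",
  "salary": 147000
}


Comparing each field (in key order):
  name: same
  age: same
  city: DIFFERENT
  department: same
  salary: DIFFERENT
Differences:
  city: Rome -> London
  salary: 61000 -> 147000

2 field(s) changed

2 changes: city, salary


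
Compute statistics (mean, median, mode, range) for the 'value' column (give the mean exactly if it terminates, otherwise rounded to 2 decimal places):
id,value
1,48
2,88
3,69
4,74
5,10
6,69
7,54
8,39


Data: [48, 88, 69, 74, 10, 69, 54, 39]
Count: 8
Sum: 451
Mean: 451/8 = 56.375
Sorted: [10, 39, 48, 54, 69, 69, 74, 88]
Median: 61.5
Mode: 69 (2 times)
Range: 88 - 10 = 78
Min: 10, Max: 88

mean=56.375, median=61.5, mode=69, range=78


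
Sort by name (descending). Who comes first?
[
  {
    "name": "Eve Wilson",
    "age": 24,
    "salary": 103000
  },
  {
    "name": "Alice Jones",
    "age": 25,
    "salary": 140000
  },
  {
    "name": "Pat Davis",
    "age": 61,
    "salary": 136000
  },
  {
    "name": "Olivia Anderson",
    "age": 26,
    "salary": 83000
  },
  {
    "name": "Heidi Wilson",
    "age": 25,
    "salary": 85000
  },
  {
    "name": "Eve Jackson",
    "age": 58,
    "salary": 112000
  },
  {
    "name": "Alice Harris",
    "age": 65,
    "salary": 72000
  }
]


Sort by: name (descending)

Sorted order:
  1. Pat Davis (name = Pat Davis)
  2. Olivia Anderson (name = Olivia Anderson)
  3. Heidi Wilson (name = Heidi Wilson)
  4. Eve Wilson (name = Eve Wilson)
  5. Eve Jackson (name = Eve Jackson)
  6. Alice Jones (name = Alice Jones)
  7. Alice Harris (name = Alice Harris)

First: Pat Davis

Pat Davis


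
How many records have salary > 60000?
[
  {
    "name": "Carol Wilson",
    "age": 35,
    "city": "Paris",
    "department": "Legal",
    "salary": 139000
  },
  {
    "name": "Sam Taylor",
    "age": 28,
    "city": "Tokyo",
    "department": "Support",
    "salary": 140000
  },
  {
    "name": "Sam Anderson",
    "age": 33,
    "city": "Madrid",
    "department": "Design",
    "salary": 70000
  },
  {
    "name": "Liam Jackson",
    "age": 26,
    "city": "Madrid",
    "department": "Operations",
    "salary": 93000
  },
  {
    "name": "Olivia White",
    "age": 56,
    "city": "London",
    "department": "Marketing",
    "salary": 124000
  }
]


Data: 5 records
Condition: salary > 60000

Checking each record:
  Carol Wilson: 139000 MATCH
  Sam Taylor: 140000 MATCH
  Sam Anderson: 70000 MATCH
  Liam Jackson: 93000 MATCH
  Olivia White: 124000 MATCH

Count: 5

5


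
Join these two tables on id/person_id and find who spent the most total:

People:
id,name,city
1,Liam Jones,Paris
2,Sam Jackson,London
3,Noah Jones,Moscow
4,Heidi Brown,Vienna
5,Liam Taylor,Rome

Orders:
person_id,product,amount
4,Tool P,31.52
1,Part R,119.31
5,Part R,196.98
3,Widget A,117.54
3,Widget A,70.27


Join on: people.id = orders.person_id

Joined rows:
  Heidi Brown (Vienna) bought Tool P for $31.52
  Liam Jones (Paris) bought Part R for $119.31
  Liam Taylor (Rome) bought Part R for $196.98
  Noah Jones (Moscow) bought Widget A for $117.54
  Noah Jones (Moscow) bought Widget A for $70.27

Total per person:
  Liam Taylor: $196.98
  Noah Jones: $187.81
  Liam Jones: $119.31
  Heidi Brown: $31.52

Top spender: Liam Taylor ($196.98)

Liam Taylor ($196.98)


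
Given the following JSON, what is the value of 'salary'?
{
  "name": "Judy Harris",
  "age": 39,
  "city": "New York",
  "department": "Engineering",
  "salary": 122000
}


Looking up field 'salary'
Value: 122000

122000


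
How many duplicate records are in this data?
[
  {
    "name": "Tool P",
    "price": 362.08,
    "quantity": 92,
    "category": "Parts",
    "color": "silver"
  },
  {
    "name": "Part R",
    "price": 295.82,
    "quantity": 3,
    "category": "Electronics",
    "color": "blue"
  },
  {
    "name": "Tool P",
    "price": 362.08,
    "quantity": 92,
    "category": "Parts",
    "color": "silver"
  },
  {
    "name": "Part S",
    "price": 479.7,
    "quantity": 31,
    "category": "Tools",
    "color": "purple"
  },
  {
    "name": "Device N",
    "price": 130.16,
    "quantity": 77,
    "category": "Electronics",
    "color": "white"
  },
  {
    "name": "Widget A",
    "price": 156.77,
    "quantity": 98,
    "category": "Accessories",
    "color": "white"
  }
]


Checking 6 records for duplicates:

  Row 1: Tool P ($362.08, qty 92)
  Row 2: Part R ($295.82, qty 3)
  Row 3: Tool P ($362.08, qty 92) <-- DUPLICATE
  Row 4: Part S ($479.7, qty 31)
  Row 5: Device N ($130.16, qty 77)
  Row 6: Widget A ($156.77, qty 98)

Duplicates found: 1
Unique records: 5

1 duplicates, 5 unique


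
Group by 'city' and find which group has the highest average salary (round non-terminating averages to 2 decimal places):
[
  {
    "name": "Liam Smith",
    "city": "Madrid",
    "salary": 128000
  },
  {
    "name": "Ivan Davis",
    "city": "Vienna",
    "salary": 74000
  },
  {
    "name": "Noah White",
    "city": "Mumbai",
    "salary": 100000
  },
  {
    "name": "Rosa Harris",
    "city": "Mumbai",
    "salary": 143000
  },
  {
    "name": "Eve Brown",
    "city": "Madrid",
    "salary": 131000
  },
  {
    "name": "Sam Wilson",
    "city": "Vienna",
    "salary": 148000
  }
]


Group by: city

Groups:
  Madrid: 2 people, avg salary = 259000/2 = $129500
  Mumbai: 2 people, avg salary = 243000/2 = $121500
  Vienna: 2 people, avg salary = 222000/2 = $111000

Highest average salary: Madrid ($129500)

Madrid ($129500)


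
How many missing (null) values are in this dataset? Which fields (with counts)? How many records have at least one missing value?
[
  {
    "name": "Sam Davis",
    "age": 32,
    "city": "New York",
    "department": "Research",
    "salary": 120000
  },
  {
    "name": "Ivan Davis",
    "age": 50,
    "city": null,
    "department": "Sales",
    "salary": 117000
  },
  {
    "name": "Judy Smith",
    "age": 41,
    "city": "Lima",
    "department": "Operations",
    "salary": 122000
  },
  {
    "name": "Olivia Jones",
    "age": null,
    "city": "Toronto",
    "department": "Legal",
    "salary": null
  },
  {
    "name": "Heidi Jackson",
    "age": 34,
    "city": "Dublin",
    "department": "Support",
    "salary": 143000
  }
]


Checking for missing (null) values in 5 records:

  Sam Davis: complete
  Ivan Davis: city
  Judy Smith: complete
  Olivia Jones: age, salary
  Heidi Jackson: complete

Per field:
  name: 0 missing
  age: 1 missing
  city: 1 missing
  department: 0 missing
  salary: 1 missing

Total missing values: 3
Records with any missing: 2

3 missing values (age: 1, city: 1, salary: 1); 2 incomplete records


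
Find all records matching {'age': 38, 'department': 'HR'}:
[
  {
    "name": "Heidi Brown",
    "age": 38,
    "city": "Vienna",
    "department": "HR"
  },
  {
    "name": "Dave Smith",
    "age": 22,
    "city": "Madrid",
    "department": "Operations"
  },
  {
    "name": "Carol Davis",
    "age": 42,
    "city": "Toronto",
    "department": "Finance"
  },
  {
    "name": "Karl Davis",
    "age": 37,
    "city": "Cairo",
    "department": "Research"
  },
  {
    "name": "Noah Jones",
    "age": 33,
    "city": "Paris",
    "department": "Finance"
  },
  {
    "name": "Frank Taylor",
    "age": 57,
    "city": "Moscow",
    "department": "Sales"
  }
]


Search criteria: {'age': 38, 'department': 'HR'}

Checking 6 records:
  Heidi Brown: {age: 38, department: HR} <-- MATCH
  Dave Smith: {age: 22, department: Operations}
  Carol Davis: {age: 42, department: Finance}
  Karl Davis: {age: 37, department: Research}
  Noah Jones: {age: 33, department: Finance}
  Frank Taylor: {age: 57, department: Sales}

Matches: ["Heidi Brown"]

["Heidi Brown"]


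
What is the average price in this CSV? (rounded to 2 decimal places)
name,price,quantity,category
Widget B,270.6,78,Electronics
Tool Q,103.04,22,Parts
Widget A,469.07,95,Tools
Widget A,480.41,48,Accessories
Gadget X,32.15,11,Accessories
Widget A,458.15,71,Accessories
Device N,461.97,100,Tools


Computing average price:
Values: [270.6, 103.04, 469.07, 480.41, 32.15, 458.15, 461.97]
Sum = 2275.39
Count = 7
Average = 2275.39/7 ≈ 325.06 (rounded to 2 decimal places)

325.06


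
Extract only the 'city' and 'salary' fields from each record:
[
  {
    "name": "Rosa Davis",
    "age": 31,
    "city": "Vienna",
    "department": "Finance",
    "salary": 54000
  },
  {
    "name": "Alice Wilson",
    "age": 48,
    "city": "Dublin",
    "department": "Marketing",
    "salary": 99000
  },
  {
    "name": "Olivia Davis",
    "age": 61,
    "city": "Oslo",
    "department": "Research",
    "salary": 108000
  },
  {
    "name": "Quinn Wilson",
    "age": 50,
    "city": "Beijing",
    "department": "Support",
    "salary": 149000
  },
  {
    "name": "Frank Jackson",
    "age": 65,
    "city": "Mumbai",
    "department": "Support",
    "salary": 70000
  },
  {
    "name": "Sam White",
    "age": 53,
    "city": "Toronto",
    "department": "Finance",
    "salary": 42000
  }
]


Original: 6 records with fields: name, age, city, department, salary
Keep: ['city', 'salary']
Drop: ['name', 'age', 'department']
Result: 6 records, 2 fields each

[
  {
    "city": "Vienna",
    "salary": 54000
  },
  {
    "city": "Dublin",
    "salary": 99000
  },
  {
    "city": "Oslo",
    "salary": 108000
  },
  {
    "city": "Beijing",
    "salary": 149000
  },
  {
    "city": "Mumbai",
    "salary": 70000
  },
  {
    "city": "Toronto",
    "salary": 42000
  }
]


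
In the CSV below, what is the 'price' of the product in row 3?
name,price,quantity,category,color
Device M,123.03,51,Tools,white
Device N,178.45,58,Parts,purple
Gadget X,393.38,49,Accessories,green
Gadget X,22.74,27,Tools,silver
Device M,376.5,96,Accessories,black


Query: Row 3 ('Gadget X'), column 'price'
Value: 393.38

393.38


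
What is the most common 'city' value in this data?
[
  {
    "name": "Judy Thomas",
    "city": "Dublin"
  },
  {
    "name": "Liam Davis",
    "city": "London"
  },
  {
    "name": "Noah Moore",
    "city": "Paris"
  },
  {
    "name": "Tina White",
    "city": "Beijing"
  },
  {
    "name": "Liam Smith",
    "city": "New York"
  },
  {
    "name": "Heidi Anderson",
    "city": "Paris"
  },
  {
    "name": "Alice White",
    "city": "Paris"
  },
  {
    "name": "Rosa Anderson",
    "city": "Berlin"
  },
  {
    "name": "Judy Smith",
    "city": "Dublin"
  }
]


Counting 'city' values across 9 records:

  Paris: 3 ###
  Dublin: 2 ##
  London: 1 #
  Beijing: 1 #
  New York: 1 #
  Berlin: 1 #

Most common: Paris (3 times)

Paris (3 times)


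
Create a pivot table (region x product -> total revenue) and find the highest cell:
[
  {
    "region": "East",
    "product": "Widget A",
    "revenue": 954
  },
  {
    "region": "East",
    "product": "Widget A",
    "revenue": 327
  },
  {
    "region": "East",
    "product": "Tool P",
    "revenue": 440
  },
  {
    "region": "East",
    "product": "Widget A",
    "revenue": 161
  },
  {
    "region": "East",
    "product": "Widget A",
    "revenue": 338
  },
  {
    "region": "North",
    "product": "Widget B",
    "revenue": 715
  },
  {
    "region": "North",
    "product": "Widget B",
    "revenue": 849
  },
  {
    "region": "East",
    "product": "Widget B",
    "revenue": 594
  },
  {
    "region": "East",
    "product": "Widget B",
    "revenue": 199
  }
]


Pivot: region (rows) x product (columns) -> total revenue

     Tool P        Widget A      Widget B    
East           440          1780           793  
North            0             0          1564  

Highest: East / Widget A = $1780

East / Widget A = $1780


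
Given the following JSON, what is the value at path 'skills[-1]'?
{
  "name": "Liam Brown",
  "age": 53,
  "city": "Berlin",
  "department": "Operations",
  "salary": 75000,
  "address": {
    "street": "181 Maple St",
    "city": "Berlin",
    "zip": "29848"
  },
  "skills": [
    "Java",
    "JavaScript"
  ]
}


Query: skills[-1]
Path: skills -> last element
Value: JavaScript

JavaScript


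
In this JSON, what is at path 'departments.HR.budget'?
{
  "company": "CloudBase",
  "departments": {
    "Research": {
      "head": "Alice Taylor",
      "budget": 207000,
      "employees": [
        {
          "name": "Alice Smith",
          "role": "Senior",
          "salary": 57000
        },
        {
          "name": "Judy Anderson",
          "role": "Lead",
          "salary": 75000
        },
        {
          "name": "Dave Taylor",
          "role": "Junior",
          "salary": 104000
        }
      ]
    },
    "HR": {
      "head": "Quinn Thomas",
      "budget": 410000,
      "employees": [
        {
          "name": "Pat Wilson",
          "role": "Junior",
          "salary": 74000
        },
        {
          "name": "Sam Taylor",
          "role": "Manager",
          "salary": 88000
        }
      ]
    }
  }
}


Path: departments.HR.budget

Navigate:
  -> departments
  -> HR
  -> budget = 410000

410000


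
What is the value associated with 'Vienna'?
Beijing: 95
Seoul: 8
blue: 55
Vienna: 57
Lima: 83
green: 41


Looking up key 'Vienna'
Value: 57

57


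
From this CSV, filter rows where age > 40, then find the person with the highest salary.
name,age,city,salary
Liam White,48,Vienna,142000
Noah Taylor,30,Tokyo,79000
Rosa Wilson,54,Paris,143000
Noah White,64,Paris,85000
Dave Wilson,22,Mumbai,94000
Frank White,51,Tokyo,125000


Filter: age > 40
Sort by: salary (descending)

Filtered records (4):
  Rosa Wilson, age 54, salary $143000
  Liam White, age 48, salary $142000
  Frank White, age 51, salary $125000
  Noah White, age 64, salary $85000

Highest salary: Rosa Wilson ($143000)

Rosa Wilson


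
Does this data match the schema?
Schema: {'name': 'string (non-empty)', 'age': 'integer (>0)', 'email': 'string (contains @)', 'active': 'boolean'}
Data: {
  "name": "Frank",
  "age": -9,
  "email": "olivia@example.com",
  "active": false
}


Validating each field against schema:
  name: OK (non-empty string)
  age: FAIL (-9 is not > 0)
  email: OK (string with @)
  active: OK (boolean)

Result: INVALID (1 error: age)

INVALID (1 error: age)


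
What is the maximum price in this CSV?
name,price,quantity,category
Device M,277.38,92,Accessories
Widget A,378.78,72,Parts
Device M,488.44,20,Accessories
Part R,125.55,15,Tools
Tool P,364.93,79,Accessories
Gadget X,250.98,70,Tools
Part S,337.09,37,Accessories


Computing maximum price:
Values: [277.38, 378.78, 488.44, 125.55, 364.93, 250.98, 337.09]
Max = 488.44

488.44


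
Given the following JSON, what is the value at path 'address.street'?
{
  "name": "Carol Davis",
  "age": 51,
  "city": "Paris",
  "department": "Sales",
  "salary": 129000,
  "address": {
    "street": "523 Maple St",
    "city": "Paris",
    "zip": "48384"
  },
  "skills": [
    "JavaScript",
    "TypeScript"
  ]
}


Query: address.street
Path: address -> street
Value: 523 Maple St

523 Maple St


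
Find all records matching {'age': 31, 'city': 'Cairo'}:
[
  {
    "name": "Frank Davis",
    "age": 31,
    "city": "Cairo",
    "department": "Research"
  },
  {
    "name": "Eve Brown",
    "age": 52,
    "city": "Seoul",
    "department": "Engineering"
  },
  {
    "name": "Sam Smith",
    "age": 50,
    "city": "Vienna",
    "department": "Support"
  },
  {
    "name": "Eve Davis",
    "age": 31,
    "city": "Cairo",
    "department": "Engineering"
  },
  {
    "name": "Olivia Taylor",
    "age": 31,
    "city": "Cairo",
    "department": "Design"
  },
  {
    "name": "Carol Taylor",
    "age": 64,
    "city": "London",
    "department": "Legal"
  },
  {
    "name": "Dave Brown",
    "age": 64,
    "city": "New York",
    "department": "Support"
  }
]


Search criteria: {'age': 31, 'city': 'Cairo'}

Checking 7 records:
  Frank Davis: {age: 31, city: Cairo} <-- MATCH
  Eve Brown: {age: 52, city: Seoul}
  Sam Smith: {age: 50, city: Vienna}
  Eve Davis: {age: 31, city: Cairo} <-- MATCH
  Olivia Taylor: {age: 31, city: Cairo} <-- MATCH
  Carol Taylor: {age: 64, city: London}
  Dave Brown: {age: 64, city: New York}

Matches: ["Frank Davis", "Eve Davis", "Olivia Taylor"]

["Frank Davis", "Eve Davis", "Olivia Taylor"]


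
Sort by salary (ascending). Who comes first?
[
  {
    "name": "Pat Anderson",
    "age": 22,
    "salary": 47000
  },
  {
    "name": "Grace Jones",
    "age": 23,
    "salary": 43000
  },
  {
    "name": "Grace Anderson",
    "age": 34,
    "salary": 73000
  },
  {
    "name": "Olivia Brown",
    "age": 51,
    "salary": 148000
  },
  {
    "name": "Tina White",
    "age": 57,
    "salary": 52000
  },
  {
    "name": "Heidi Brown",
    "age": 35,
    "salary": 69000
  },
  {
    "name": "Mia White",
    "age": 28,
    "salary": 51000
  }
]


Sort by: salary (ascending)

Sorted order:
  1. Grace Jones (salary = 43000)
  2. Pat Anderson (salary = 47000)
  3. Mia White (salary = 51000)
  4. Tina White (salary = 52000)
  5. Heidi Brown (salary = 69000)
  6. Grace Anderson (salary = 73000)
  7. Olivia Brown (salary = 148000)

First: Grace Jones

Grace Jones


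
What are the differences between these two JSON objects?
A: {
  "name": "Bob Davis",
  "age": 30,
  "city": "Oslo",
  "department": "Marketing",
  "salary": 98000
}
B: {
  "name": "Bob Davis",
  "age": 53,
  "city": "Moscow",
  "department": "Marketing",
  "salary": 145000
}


Comparing each field (in key order):
  name: same
  age: DIFFERENT
  city: DIFFERENT
  department: same
  salary: DIFFERENT
Differences:
  age: 30 -> 53
  city: Oslo -> Moscow
  salary: 98000 -> 145000

3 field(s) changed

3 changes: age, city, salary


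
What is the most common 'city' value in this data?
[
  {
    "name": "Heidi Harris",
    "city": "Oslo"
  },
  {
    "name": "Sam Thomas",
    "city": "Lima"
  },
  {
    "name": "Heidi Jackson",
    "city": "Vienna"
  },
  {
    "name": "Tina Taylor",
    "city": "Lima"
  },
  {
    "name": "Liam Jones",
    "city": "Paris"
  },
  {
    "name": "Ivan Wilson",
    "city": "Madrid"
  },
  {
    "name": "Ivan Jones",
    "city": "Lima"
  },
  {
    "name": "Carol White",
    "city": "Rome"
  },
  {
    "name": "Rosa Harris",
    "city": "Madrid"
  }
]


Counting 'city' values across 9 records:

  Lima: 3 ###
  Madrid: 2 ##
  Oslo: 1 #
  Vienna: 1 #
  Paris: 1 #
  Rome: 1 #

Most common: Lima (3 times)

Lima (3 times)


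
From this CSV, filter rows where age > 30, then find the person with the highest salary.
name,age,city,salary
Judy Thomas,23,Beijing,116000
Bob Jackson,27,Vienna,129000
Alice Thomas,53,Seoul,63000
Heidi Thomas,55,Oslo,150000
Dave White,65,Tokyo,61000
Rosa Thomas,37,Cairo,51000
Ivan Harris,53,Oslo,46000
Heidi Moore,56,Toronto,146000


Filter: age > 30
Sort by: salary (descending)

Filtered records (6):
  Heidi Thomas, age 55, salary $150000
  Heidi Moore, age 56, salary $146000
  Alice Thomas, age 53, salary $63000
  Dave White, age 65, salary $61000
  Rosa Thomas, age 37, salary $51000
  Ivan Harris, age 53, salary $46000

Highest salary: Heidi Thomas ($150000)

Heidi Thomas


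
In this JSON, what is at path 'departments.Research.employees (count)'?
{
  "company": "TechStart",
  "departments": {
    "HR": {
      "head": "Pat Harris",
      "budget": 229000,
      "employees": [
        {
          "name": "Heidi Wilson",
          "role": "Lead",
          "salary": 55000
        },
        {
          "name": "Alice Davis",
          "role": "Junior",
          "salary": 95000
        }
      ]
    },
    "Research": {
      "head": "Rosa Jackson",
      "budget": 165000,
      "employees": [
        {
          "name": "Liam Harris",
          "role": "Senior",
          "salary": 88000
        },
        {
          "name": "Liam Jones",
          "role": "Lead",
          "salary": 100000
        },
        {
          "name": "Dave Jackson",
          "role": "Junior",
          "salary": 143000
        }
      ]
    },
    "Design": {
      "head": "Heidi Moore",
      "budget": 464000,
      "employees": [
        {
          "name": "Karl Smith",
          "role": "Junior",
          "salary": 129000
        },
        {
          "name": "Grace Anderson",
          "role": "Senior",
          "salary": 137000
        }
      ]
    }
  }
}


Path: departments.Research.employees (count)

Navigate:
  -> departments
  -> Research
  -> employees (array, length 3)

3


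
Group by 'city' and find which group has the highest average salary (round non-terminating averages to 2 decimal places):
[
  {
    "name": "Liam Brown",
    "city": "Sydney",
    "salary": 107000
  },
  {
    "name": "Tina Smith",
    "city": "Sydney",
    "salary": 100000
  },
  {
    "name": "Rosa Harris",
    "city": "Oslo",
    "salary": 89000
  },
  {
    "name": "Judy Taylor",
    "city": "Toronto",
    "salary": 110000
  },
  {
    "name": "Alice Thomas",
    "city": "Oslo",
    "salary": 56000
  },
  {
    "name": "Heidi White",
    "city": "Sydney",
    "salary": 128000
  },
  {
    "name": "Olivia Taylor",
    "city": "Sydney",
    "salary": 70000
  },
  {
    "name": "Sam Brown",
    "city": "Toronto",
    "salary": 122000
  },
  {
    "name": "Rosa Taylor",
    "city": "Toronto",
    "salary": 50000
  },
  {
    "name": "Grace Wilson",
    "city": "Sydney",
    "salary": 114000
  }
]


Group by: city

Groups:
  Oslo: 2 people, avg salary = 145000/2 = $72500
  Sydney: 5 people, avg salary = 519000/5 = $103800
  Toronto: 3 people, avg salary = 282000/3 = $94000

Highest average salary: Sydney ($103800)

Sydney ($103800)


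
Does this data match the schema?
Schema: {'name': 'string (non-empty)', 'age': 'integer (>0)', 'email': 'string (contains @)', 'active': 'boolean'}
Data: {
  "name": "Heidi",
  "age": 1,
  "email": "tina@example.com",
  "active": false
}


Validating each field against schema:
  name: OK (non-empty string)
  age: OK (positive integer)
  email: OK (string with @)
  active: OK (boolean)

Result: VALID

VALID


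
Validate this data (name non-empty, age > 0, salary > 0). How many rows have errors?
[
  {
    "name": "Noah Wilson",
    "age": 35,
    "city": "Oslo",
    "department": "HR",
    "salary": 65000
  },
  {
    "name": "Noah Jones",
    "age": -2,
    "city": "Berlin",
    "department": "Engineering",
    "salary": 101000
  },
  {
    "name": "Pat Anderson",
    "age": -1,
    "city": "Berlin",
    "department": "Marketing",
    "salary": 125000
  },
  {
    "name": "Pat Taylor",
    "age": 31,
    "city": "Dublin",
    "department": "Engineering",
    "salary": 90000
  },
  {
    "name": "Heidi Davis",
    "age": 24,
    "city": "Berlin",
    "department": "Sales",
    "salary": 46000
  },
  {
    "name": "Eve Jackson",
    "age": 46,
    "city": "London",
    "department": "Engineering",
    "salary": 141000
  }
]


Validating 6 records:
Rules: name non-empty, age > 0, salary > 0

  Row 1 (Noah Wilson): OK
  Row 2 (Noah Jones): negative age: -2
  Row 3 (Pat Anderson): negative age: -1
  Row 4 (Pat Taylor): OK
  Row 5 (Heidi Davis): OK
  Row 6 (Eve Jackson): OK

Total errors: 2

2 errors


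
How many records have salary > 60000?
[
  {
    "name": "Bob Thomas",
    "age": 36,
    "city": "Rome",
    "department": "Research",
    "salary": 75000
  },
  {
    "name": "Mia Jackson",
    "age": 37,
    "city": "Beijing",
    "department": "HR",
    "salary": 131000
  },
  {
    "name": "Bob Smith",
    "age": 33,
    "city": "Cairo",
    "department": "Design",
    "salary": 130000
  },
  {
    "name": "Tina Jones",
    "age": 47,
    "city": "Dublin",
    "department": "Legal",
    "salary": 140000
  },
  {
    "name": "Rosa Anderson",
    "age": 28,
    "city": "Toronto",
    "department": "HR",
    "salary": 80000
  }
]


Data: 5 records
Condition: salary > 60000

Checking each record:
  Bob Thomas: 75000 MATCH
  Mia Jackson: 131000 MATCH
  Bob Smith: 130000 MATCH
  Tina Jones: 140000 MATCH
  Rosa Anderson: 80000 MATCH

Count: 5

5


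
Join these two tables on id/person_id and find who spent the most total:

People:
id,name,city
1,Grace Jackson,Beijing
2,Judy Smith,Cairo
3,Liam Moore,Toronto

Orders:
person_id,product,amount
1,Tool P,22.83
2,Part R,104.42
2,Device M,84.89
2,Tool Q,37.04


Join on: people.id = orders.person_id

Joined rows:
  Grace Jackson (Beijing) bought Tool P for $22.83
  Judy Smith (Cairo) bought Part R for $104.42
  Judy Smith (Cairo) bought Device M for $84.89
  Judy Smith (Cairo) bought Tool Q for $37.04

Total per person:
  Judy Smith: $226.35
  Grace Jackson: $22.83

Top spender: Judy Smith ($226.35)

Judy Smith ($226.35)


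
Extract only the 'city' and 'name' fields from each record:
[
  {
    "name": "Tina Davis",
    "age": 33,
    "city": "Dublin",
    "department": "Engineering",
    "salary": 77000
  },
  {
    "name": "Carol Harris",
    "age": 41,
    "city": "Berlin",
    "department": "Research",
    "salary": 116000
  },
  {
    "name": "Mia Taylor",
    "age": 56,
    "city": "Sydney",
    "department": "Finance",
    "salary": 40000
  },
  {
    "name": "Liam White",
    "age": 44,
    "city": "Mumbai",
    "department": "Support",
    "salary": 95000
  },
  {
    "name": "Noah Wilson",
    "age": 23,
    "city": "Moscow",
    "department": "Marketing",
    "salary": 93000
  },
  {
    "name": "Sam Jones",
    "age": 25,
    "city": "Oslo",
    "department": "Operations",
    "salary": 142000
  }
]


Original: 6 records with fields: name, age, city, department, salary
Keep: ['city', 'name']
Drop: ['age', 'department', 'salary']
Result: 6 records, 2 fields each

[
  {
    "city": "Dublin",
    "name": "Tina Davis"
  },
  {
    "city": "Berlin",
    "name": "Carol Harris"
  },
  {
    "city": "Sydney",
    "name": "Mia Taylor"
  },
  {
    "city": "Mumbai",
    "name": "Liam White"
  },
  {
    "city": "Moscow",
    "name": "Noah Wilson"
  },
  {
    "city": "Oslo",
    "name": "Sam Jones"
  }
]


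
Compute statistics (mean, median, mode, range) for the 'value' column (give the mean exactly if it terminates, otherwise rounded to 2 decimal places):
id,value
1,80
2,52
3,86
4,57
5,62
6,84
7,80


Data: [80, 52, 86, 57, 62, 84, 80]
Count: 7
Sum: 501
Mean: 501/7 ≈ 71.57 (rounded to 2 decimal places)
Sorted: [52, 57, 62, 80, 80, 84, 86]
Median: 80.0
Mode: 80 (2 times)
Range: 86 - 52 = 34
Min: 52, Max: 86

mean≈71.57, median=80.0, mode=80, range=34


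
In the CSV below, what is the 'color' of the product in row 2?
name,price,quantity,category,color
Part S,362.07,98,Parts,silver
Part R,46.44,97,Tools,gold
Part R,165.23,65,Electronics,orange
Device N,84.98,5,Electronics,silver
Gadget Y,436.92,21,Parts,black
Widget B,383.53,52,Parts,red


Query: Row 2 ('Part R'), column 'color'
Value: gold

gold


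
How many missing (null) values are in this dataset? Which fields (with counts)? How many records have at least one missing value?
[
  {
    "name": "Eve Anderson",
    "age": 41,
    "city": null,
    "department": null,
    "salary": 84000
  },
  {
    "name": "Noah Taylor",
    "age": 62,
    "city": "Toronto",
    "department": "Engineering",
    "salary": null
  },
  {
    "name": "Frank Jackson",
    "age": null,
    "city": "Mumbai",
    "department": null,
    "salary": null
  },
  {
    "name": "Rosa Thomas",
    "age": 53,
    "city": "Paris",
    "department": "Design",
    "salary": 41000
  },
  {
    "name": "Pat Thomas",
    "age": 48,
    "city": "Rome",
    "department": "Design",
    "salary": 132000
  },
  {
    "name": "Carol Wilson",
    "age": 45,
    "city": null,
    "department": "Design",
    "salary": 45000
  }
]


Checking for missing (null) values in 6 records:

  Eve Anderson: city, department
  Noah Taylor: salary
  Frank Jackson: age, department, salary
  Rosa Thomas: complete
  Pat Thomas: complete
  Carol Wilson: city

Per field:
  name: 0 missing
  age: 1 missing
  city: 2 missing
  department: 2 missing
  salary: 2 missing

Total missing values: 7
Records with any missing: 4

7 missing values (age: 1, city: 2, department: 2, salary: 2); 4 incomplete records


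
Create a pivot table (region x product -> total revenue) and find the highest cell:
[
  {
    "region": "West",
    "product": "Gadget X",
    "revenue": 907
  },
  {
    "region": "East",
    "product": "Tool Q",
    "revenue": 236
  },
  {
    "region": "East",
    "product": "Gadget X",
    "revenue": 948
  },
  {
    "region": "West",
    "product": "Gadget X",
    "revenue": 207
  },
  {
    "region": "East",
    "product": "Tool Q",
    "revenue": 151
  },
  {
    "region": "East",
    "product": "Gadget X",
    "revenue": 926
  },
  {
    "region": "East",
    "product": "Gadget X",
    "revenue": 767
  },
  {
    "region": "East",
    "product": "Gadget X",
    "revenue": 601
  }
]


Pivot: region (rows) x product (columns) -> total revenue

     Gadget X      Tool Q      
East          3242           387  
West          1114             0  

Highest: East / Gadget X = $3242

East / Gadget X = $3242


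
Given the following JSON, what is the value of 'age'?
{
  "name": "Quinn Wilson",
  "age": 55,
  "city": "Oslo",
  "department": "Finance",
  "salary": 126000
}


Looking up field 'age'
Value: 55

55


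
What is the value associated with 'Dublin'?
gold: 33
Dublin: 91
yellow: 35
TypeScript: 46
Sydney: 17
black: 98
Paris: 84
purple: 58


Looking up key 'Dublin'
Value: 91

91


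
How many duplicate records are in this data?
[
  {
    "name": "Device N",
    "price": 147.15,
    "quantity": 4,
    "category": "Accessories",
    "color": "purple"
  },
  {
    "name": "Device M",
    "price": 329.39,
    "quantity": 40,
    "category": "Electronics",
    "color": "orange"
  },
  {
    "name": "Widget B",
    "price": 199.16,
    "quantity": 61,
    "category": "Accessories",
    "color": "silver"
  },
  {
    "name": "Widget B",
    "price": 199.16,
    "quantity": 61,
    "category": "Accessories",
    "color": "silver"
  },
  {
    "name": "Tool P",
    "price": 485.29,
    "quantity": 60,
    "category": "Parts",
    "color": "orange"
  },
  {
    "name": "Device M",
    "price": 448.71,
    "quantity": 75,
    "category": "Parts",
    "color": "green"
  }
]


Checking 6 records for duplicates:

  Row 1: Device N ($147.15, qty 4)
  Row 2: Device M ($329.39, qty 40)
  Row 3: Widget B ($199.16, qty 61)
  Row 4: Widget B ($199.16, qty 61) <-- DUPLICATE
  Row 5: Tool P ($485.29, qty 60)
  Row 6: Device M ($448.71, qty 75)

Duplicates found: 1
Unique records: 5

1 duplicates, 5 unique
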